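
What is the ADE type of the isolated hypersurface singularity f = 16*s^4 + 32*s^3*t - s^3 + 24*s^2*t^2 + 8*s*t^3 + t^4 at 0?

The Hessian of f at 0 has rank 0. Corank 2; j^3 = -s^3 is a perfect cube, so E-series; the 4-jet and mu = 6 give E_6.

E_{6}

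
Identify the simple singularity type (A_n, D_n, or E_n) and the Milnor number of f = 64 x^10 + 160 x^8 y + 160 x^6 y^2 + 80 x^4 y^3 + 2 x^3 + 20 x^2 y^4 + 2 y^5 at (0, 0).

The Hessian of f at 0 is [[0, 0], [0, 0]] with rank 0, so corank 2. A Groebner basis of the Jacobian ideal J(f) in C{x,y} is {y^4, x^2}; counting standard monomials gives mu = 8. Corank 2; j^3 = 2*x^3 is a perfect cube, so E-series; the 5-jet and mu = 8 give E_8.

Type E_{8}, Milnor number mu = 8.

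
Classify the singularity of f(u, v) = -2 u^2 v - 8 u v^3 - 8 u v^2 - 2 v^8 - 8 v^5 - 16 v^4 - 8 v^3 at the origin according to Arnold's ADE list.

The Hessian of f at 0 has rank 0. Corank 2; j^3 = -2*v*(u + 2*v)^2 has shape L^2 M (L != M), so D-series; mu = 9 gives D_9.

D_{9}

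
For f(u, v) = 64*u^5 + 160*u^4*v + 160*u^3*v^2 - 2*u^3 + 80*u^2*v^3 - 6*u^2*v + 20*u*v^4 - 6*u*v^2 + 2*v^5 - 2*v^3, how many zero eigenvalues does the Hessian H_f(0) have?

2

The Hessian at 0 is [[0, 0], [0, 0]] of rank 0; hence corank 2.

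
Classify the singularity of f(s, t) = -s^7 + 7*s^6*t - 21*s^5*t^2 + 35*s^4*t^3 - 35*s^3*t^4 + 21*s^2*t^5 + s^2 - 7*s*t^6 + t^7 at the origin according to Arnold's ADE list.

A_6

The Hessian of f at 0 has rank 1. Corank 1: A-series; mu = 6 gives A_6.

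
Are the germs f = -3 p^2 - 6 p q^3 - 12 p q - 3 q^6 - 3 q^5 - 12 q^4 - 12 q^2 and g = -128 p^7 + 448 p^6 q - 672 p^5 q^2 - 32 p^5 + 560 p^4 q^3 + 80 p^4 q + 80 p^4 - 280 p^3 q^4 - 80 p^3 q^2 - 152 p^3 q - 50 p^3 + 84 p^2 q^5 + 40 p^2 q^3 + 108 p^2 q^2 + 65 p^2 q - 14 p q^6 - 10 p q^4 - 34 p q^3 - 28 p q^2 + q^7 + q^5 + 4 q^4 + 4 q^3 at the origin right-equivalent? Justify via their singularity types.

No.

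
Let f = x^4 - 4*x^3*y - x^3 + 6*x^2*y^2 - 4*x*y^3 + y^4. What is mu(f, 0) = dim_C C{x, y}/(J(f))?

6

The Hessian of f at 0 is [[0, 0], [0, 0]] with rank 0, so corank 2. A Groebner basis of the Jacobian ideal J(f) in C{x,y} is {y^4, x*y^2 - y^3/3, x^2}; counting standard monomials gives mu = 6. Corank 2; j^3 = -x^3 is a perfect cube, so E-series; the 4-jet and mu = 6 give E_6.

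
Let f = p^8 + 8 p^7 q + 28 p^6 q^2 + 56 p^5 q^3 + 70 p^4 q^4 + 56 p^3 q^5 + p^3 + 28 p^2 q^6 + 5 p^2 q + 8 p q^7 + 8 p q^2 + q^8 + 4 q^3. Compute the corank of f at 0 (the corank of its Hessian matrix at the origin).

The Hessian at 0 is [[0, 0], [0, 0]] of rank 0; hence corank 2.

2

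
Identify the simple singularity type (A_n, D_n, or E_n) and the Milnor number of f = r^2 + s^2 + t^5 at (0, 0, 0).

The Hessian of f at 0 is [[2, 0, 0], [0, 0, 0], [0, 0, 2]] with rank 2, so corank 1. A Groebner basis of the Jacobian ideal J(f) in C{s,t,r} is {t^4, s, r}; counting standard monomials gives mu = 4. Corank 1: A-series; mu = 4 gives A_4.

Type A_4, Milnor number mu = 4.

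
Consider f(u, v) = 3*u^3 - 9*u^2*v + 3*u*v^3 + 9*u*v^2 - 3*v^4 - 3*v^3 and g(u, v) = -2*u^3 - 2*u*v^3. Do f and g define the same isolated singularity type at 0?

The Hessian of f at 0 has rank 0. Corank 2; j^3 = 3*(u - v)^3 is a perfect cube, so E-series; the 4-jet and mu = 7 give E_7. The Hessian of g at 0 has rank 0. Corank 2; j^3 = -2*u^3 is a perfect cube, so E-series; the 4-jet and mu = 7 give E_7. Both have type E_7, hence right-equivalent.

Yes.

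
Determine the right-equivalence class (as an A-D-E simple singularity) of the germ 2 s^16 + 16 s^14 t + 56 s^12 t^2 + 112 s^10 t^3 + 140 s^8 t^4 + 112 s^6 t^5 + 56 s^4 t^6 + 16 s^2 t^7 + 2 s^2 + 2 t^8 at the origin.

A_{7}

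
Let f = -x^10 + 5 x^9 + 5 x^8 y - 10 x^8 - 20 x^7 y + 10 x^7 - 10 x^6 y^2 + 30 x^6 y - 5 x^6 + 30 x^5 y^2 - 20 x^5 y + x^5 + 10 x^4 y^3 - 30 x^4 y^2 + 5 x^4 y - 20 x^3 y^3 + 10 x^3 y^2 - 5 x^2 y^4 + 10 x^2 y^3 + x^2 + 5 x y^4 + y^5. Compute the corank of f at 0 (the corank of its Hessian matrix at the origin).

1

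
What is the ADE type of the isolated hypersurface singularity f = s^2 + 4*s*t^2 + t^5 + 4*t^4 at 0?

A_4

The Hessian of f at 0 has rank 1. Corank 1: A-series; mu = 4 gives A_4.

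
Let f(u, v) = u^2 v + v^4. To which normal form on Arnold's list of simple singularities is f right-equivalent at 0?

The Hessian of f at 0 is [[0, 0], [0, 0]] with rank 0, so corank 2. A Groebner basis of the Jacobian ideal J(f) in C{u,v} is {u^3, u^2/4 + v^3, u*v}; counting standard monomials gives mu = 5. Corank 2; j^3 = u^2*v has shape L^2 M (L != M), so D-series; mu = 5 gives D_5.

D_5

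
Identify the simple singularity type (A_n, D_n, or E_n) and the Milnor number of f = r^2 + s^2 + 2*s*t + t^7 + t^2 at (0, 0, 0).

Type A_{6}, Milnor number mu = 6.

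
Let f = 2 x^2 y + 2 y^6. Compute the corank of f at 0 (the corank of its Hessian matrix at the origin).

The Hessian at 0 is [[0, 0], [0, 0]] of rank 0; hence corank 2.

2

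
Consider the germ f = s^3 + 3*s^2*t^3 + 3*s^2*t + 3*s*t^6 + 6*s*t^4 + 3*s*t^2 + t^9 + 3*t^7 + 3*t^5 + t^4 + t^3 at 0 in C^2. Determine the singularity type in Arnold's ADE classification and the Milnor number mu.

Type E_{6}, Milnor number mu = 6.

The Hessian of f at 0 is [[0, 0], [0, 0]] with rank 0, so corank 2. A Groebner basis of the Jacobian ideal J(f) in C{s,t} is {t^3, s^2 + 2*s*t + t^2}; counting standard monomials gives mu = 6. Corank 2; j^3 = (s + t)^3 is a perfect cube, so E-series; the 4-jet and mu = 6 give E_6.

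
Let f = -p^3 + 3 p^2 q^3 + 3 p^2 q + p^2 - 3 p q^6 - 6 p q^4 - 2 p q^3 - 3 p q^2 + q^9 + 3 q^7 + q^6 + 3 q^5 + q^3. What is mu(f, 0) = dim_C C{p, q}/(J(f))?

2

The Hessian of f at 0 has rank 1. Corank 1: A-series; mu = 2 gives A_2.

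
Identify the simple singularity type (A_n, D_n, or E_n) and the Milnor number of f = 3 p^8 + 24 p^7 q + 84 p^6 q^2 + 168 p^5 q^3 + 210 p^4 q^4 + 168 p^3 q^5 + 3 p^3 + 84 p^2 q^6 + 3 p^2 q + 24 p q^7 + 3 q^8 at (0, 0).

Type D_9, Milnor number mu = 9.

The Hessian of f at 0 has rank 0. Corank 2; j^3 = 3*p^2*(p + q) has shape L^2 M (L != M), so D-series; mu = 9 gives D_9.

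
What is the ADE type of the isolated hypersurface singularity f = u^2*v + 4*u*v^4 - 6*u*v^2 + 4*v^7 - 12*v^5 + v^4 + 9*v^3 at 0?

The Hessian of f at 0 is [[0, 0], [0, 0]] with rank 0, so corank 2. A Groebner basis of the Jacobian ideal J(f) in C{u,v} is {u^3 + 27*u^2/4 - 243*v^2/4, u^2/4 + v^3 - 9*v^2/4, u*v - 3*v^2}; counting standard monomials gives mu = 5. Corank 2; j^3 = v*(u - 3*v)^2 has shape L^2 M (L != M), so D-series; mu = 5 gives D_5.

D_{5}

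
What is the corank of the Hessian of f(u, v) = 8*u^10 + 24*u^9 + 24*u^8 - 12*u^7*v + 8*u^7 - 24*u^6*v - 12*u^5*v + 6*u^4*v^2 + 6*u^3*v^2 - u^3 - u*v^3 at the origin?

Hessian at 0 has rank 0.

2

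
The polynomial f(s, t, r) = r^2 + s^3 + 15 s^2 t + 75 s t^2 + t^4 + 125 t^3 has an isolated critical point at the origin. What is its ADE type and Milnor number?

The Hessian of f at 0 is [[0, 0, 0], [0, 0, 0], [0, 0, 2]] with rank 1, so corank 2. A Groebner basis of the Jacobian ideal J(f) in C{s,t,r} is {t^3, s^2 + 10*s*t + 25*t^2, r}; counting standard monomials gives mu = 6. Corank 2; j^3 = (s + 5*t)^3 is a perfect cube, so E-series; the 4-jet and mu = 6 give E_6.

Type E_{6}, Milnor number mu = 6.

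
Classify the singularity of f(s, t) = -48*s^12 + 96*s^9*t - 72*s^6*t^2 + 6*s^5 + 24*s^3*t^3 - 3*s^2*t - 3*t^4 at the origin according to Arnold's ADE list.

The Hessian of f at 0 has rank 0. Corank 2; j^3 = -3*s^2*t has shape L^2 M (L != M), so D-series; mu = 5 gives D_5.

D5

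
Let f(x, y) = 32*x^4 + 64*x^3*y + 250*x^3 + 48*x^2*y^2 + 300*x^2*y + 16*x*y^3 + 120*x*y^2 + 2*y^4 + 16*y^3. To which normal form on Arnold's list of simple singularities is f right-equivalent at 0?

The Hessian of f at 0 has rank 0. Corank 2; j^3 = 2*(5*x + 2*y)^3 is a perfect cube, so E-series; the 4-jet and mu = 6 give E_6.

E_{6}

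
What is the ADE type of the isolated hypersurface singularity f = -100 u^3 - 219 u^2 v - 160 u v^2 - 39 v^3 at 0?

D_{4}

The Hessian of f at 0 has rank 0. Corank 2; j^3 = -(4*u + 3*v)*(25*u^2 + 36*u*v + 13*v^2) splits into three distinct lines over C (the quadratic factor has nonzero discriminant), so D_4.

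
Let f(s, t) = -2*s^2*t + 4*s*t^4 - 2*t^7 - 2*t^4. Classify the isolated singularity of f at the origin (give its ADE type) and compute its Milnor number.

The Hessian of f at 0 is [[0, 0], [0, 0]] with rank 0, so corank 2. A Groebner basis of the Jacobian ideal J(f) in C{s,t} is {s^3, s^2/4 + t^3, s*t}; counting standard monomials gives mu = 5. Corank 2; j^3 = -2*s^2*t has shape L^2 M (L != M), so D-series; mu = 5 gives D_5.

Type D5, Milnor number mu = 5.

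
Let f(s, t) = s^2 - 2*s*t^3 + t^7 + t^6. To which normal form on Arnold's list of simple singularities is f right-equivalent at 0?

A_6

The Hessian of f at 0 has rank 1. Corank 1: A-series; mu = 6 gives A_6.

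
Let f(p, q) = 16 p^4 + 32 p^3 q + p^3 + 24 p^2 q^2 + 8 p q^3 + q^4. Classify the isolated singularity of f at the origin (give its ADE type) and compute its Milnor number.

Type E_{6}, Milnor number mu = 6.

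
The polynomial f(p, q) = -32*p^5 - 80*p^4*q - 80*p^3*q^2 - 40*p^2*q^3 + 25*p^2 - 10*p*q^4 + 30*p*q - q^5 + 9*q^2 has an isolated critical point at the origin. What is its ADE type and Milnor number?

Type A4, Milnor number mu = 4.

The Hessian of f at 0 is [[50, 30], [30, 18]] with rank 1, so corank 1. A Groebner basis of the Jacobian ideal J(f) in C{p,q} is {q^4, p + 3*q/5}; counting standard monomials gives mu = 4. Corank 1: A-series; mu = 4 gives A_4.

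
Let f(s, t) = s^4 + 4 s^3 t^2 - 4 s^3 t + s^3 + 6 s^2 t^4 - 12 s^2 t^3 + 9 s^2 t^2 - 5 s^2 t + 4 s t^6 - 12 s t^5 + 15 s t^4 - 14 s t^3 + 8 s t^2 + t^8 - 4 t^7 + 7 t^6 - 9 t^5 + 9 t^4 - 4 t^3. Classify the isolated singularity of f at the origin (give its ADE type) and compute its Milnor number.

Type D_{5}, Milnor number mu = 5.

The Hessian of f at 0 is [[0, 0], [0, 0]] with rank 0, so corank 2. A Groebner basis of the Jacobian ideal J(f) in C{s,t} is {s*t^2 - 2*s*t/3 + 4*t^2/3, -s*t/3 + t^3 + 2*t^2/3, s^2 - 8*s*t/3 + 4*t^2/3}; counting standard monomials gives mu = 5. Corank 2; j^3 = (s - 2*t)^2*(s - t) has shape L^2 M (L != M), so D-series; mu = 5 gives D_5.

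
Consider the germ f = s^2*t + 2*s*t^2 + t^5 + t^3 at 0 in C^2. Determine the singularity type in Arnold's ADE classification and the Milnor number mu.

Type D_6, Milnor number mu = 6.

The Hessian of f at 0 has rank 0. Corank 2; j^3 = t*(s + t)^2 has shape L^2 M (L != M), so D-series; mu = 6 gives D_6.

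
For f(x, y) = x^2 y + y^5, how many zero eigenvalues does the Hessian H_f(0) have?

The Hessian at 0 is [[0, 0], [0, 0]] of rank 0; hence corank 2.

2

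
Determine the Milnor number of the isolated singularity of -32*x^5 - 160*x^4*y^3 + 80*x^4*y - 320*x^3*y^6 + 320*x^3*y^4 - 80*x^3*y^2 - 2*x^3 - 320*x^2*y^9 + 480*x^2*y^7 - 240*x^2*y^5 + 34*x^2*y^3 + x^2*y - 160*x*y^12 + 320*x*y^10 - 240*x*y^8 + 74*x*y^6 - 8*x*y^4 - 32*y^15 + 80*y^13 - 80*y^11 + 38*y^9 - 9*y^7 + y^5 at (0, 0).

6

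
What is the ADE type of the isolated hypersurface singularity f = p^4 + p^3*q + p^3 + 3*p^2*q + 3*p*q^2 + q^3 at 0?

E7

The Hessian of f at 0 is [[0, 0], [0, 0]] with rank 0, so corank 2. A Groebner basis of the Jacobian ideal J(f) in C{p,q} is {3*p^2 + 6*p*q + q^4 - q^3 + 3*q^2, p^3 + 3*p^2 + 6*p*q + 3*q^2, p^2*q - 3*p^2 - 6*p*q - 3*q^2, 2*p^2 + p*q^2 + 4*p*q + q^3/3 + 2*q^2}; counting standard monomials gives mu = 7. Corank 2; j^3 = (p + q)^3 is a perfect cube, so E-series; the 4-jet and mu = 7 give E_7.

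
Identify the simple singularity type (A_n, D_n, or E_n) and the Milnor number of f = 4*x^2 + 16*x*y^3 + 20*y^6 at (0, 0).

The Hessian of f at 0 has rank 1. Corank 1: A-series; mu = 5 gives A_5.

Type A_5, Milnor number mu = 5.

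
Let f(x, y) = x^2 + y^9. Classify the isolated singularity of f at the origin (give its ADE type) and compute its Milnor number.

The Hessian of f at 0 has rank 1. Corank 1: A-series; mu = 8 gives A_8.

Type A_8, Milnor number mu = 8.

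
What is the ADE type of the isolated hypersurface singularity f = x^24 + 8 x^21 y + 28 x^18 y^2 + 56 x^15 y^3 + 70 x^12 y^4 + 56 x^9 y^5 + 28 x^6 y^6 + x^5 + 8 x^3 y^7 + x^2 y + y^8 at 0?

The Hessian of f at 0 is [[0, 0], [0, 0]] with rank 0, so corank 2. A Groebner basis of the Jacobian ideal J(f) in C{x,y} is {x^2/8 + y^7, x^3, x*y}; counting standard monomials gives mu = 9. Corank 2; j^3 = x^2*y has shape L^2 M (L != M), so D-series; mu = 9 gives D_9.

D_9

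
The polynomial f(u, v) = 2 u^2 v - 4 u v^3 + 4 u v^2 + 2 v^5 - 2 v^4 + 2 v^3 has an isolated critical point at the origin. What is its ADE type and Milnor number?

Type D_{5}, Milnor number mu = 5.

The Hessian of f at 0 is [[0, 0], [0, 0]] with rank 0, so corank 2. A Groebner basis of the Jacobian ideal J(f) in C{u,v} is {u*v^2 + u*v + v^2, -u*v + v^3 - v^2, u^2 + 6*u*v + 5*v^2}; counting standard monomials gives mu = 5. Corank 2; j^3 = 2*v*(u + v)^2 has shape L^2 M (L != M), so D-series; mu = 5 gives D_5.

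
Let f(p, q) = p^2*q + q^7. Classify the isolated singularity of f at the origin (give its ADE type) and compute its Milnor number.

Type D8, Milnor number mu = 8.

The Hessian of f at 0 is [[0, 0], [0, 0]] with rank 0, so corank 2. A Groebner basis of the Jacobian ideal J(f) in C{p,q} is {p^2/7 + q^6, p^3, p*q}; counting standard monomials gives mu = 8. Corank 2; j^3 = p^2*q has shape L^2 M (L != M), so D-series; mu = 8 gives D_8.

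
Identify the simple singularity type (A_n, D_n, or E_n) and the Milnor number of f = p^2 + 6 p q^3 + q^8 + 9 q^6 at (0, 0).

The Hessian of f at 0 has rank 1. Corank 1: A-series; mu = 7 gives A_7.

Type A7, Milnor number mu = 7.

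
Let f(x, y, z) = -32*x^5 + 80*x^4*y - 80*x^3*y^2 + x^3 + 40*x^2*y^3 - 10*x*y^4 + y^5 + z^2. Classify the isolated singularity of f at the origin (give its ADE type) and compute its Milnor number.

Type E_8, Milnor number mu = 8.

The Hessian of f at 0 has rank 1. Corank 2; j^3 = x^3 is a perfect cube, so E-series; the 5-jet and mu = 8 give E_8.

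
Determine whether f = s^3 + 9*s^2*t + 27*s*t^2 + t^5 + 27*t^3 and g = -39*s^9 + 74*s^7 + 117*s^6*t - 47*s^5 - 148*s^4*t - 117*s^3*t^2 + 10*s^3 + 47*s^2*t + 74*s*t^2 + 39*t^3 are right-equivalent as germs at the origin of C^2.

No.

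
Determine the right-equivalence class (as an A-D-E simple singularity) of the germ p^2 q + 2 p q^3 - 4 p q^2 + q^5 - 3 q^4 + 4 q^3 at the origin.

The Hessian of f at 0 is [[0, 0], [0, 0]] with rank 0, so corank 2. A Groebner basis of the Jacobian ideal J(f) in C{p,q} is {p*q^2 + 2*p*q - 4*q^2, p*q + q^3 - 2*q^2, p^2 - 8*p*q + 12*q^2}; counting standard monomials gives mu = 5. Corank 2; j^3 = q*(p - 2*q)^2 has shape L^2 M (L != M), so D-series; mu = 5 gives D_5.

D_{5}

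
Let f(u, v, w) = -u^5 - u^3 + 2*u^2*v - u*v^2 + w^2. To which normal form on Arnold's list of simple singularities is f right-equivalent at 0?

D_6

The Hessian of f at 0 has rank 1. Corank 2; j^3 = -u*(u - v)^2 has shape L^2 M (L != M), so D-series; mu = 6 gives D_6.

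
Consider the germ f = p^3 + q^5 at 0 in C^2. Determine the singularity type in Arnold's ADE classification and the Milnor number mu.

Type E_{8}, Milnor number mu = 8.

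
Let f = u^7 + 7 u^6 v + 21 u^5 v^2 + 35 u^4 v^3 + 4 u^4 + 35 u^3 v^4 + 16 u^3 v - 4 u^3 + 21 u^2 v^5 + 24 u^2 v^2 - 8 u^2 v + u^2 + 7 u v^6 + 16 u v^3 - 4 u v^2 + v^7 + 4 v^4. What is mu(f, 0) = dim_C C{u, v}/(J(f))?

The Hessian of f at 0 is [[2, 0], [0, 0]] with rank 1, so corank 1. A Groebner basis of the Jacobian ideal J(f) in C{u,v} is {-7*u*v/6 + 5*u/24 + v^4 + 2*v^3/3 - 5*v^2/12, u*v^2 - 2*u*v/3 + u/12 + 2*v^3/3 - v^2/6, u^2 + 2*u*v - u/2 + v^2}; counting standard monomials gives mu = 6. Corank 1: A-series; mu = 6 gives A_6.

6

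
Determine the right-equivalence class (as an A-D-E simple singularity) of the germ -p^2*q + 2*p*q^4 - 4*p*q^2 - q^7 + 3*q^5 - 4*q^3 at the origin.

D_{6}

The Hessian of f at 0 has rank 0. Corank 2; j^3 = -q*(p + 2*q)^2 has shape L^2 M (L != M), so D-series; mu = 6 gives D_6.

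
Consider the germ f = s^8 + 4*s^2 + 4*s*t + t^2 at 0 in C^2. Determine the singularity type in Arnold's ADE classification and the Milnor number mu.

The Hessian of f at 0 has rank 1. Corank 1: A-series; mu = 7 gives A_7.

Type A_7, Milnor number mu = 7.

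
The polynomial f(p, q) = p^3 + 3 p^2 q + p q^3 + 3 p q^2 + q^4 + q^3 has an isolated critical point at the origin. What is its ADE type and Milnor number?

The Hessian of f at 0 is [[0, 0], [0, 0]] with rank 0, so corank 2. A Groebner basis of the Jacobian ideal J(f) in C{p,q} is {p^3 + 3*p^2*q + 6*p^2 + 12*p*q + 6*q^2, -3*p^2 + p*q^2 - 6*p*q - 3*q^2, 3*p^2 + 6*p*q + q^3 + 3*q^2}; counting standard monomials gives mu = 7. Corank 2; j^3 = (p + q)^3 is a perfect cube, so E-series; the 4-jet and mu = 7 give E_7.

Type E_{7}, Milnor number mu = 7.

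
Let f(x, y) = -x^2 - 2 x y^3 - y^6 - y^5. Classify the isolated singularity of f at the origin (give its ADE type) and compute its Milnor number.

Type A_4, Milnor number mu = 4.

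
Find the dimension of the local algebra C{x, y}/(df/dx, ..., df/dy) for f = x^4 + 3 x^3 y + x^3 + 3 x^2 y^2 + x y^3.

7

The Hessian of f at 0 has rank 0. Corank 2; j^3 = x^3 is a perfect cube, so E-series; the 4-jet and mu = 7 give E_7.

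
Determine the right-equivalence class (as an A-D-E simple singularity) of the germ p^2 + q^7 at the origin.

A6

The Hessian of f at 0 has rank 1. Corank 1: A-series; mu = 6 gives A_6.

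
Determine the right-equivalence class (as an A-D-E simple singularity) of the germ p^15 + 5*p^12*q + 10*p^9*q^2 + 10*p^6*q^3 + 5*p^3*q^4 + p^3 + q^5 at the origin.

E_{8}

The Hessian of f at 0 is [[0, 0], [0, 0]] with rank 0, so corank 2. A Groebner basis of the Jacobian ideal J(f) in C{p,q} is {q^4, p^2}; counting standard monomials gives mu = 8. Corank 2; j^3 = p^3 is a perfect cube, so E-series; the 5-jet and mu = 8 give E_8.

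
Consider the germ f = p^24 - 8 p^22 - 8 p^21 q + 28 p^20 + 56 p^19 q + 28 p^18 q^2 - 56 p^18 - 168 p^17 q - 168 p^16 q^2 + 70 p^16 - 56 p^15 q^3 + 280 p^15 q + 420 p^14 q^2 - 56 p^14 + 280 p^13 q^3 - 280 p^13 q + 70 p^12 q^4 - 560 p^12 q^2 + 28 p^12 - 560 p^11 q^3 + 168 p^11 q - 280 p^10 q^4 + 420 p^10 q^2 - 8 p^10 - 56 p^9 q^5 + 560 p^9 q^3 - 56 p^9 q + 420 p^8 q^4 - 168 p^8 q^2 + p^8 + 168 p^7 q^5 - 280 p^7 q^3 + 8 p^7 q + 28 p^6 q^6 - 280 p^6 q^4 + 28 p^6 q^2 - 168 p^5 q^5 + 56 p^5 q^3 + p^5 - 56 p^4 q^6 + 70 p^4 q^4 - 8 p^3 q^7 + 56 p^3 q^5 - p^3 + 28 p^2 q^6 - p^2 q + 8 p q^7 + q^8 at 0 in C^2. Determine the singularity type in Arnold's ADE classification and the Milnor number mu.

The Hessian of f at 0 has rank 0. Corank 2; j^3 = -p^2*(p + q) has shape L^2 M (L != M), so D-series; mu = 9 gives D_9.

Type D9, Milnor number mu = 9.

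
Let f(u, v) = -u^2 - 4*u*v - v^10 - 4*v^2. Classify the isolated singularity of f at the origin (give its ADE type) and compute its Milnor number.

Type A9, Milnor number mu = 9.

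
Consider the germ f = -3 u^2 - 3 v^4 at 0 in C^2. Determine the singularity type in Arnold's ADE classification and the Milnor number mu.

Type A_{3}, Milnor number mu = 3.

The Hessian of f at 0 has rank 1. Corank 1: A-series; mu = 3 gives A_3.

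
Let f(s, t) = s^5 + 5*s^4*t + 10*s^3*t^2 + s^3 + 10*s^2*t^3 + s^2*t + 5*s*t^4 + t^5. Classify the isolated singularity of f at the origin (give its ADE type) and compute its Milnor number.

Type D6, Milnor number mu = 6.

The Hessian of f at 0 is [[0, 0], [0, 0]] with rank 0, so corank 2. A Groebner basis of the Jacobian ideal J(f) in C{s,t} is {-s*t/5 + t^4, s*t^2, s^2 + s*t}; counting standard monomials gives mu = 6. Corank 2; j^3 = s^2*(s + t) has shape L^2 M (L != M), so D-series; mu = 6 gives D_6.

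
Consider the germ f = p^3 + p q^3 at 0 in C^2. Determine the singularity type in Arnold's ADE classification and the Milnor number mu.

The Hessian of f at 0 has rank 0. Corank 2; j^3 = p^3 is a perfect cube, so E-series; the 4-jet and mu = 7 give E_7.

Type E_{7}, Milnor number mu = 7.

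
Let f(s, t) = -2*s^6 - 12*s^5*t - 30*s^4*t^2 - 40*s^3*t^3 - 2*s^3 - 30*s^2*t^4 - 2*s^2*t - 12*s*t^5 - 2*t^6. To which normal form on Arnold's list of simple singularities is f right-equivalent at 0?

D_7

The Hessian of f at 0 has rank 0. Corank 2; j^3 = -2*s^2*(s + t) has shape L^2 M (L != M), so D-series; mu = 7 gives D_7.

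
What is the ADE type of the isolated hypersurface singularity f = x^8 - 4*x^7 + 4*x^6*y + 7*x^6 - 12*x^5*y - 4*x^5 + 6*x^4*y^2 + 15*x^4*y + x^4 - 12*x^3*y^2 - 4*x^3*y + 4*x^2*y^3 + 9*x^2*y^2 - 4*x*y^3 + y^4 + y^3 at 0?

The Hessian of f at 0 has rank 0. Corank 2; j^3 = y^3 is a perfect cube, so E-series; the 4-jet and mu = 6 give E_6.

E_6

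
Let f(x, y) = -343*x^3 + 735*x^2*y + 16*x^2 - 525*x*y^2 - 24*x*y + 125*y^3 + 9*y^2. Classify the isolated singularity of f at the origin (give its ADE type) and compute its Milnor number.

Type A2, Milnor number mu = 2.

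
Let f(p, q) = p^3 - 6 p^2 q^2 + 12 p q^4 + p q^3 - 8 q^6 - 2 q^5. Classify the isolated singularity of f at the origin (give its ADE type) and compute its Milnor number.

The Hessian of f at 0 is [[0, 0], [0, 0]] with rank 0, so corank 2. A Groebner basis of the Jacobian ideal J(f) in C{p,q} is {-p^2/4 + q^4 - q^3/12, p^3, p^2*q + p^2/12 + q^3/36, -p^2/2 + p*q^2 - q^3/6}; counting standard monomials gives mu = 7. Corank 2; j^3 = p^3 is a perfect cube, so E-series; the 4-jet and mu = 7 give E_7.

Type E_{7}, Milnor number mu = 7.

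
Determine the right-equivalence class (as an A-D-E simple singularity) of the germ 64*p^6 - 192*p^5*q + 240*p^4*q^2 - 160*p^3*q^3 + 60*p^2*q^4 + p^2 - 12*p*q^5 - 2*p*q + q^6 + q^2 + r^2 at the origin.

A_{5}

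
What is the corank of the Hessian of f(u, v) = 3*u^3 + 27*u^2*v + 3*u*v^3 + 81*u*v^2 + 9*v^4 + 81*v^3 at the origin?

2

Hessian at 0 has rank 0.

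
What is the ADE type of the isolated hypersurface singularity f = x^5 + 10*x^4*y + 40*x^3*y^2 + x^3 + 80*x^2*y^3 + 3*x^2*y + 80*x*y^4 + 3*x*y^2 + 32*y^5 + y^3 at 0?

E8

The Hessian of f at 0 is [[0, 0], [0, 0]] with rank 0, so corank 2. A Groebner basis of the Jacobian ideal J(f) in C{x,y} is {y^5, x*y^3 + 5*y^4/4, x^2 + 2*x*y + y^2}; counting standard monomials gives mu = 8. Corank 2; j^3 = (x + y)^3 is a perfect cube, so E-series; the 5-jet and mu = 8 give E_8.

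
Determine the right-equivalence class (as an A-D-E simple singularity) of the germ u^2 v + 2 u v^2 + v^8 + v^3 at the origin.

The Hessian of f at 0 has rank 0. Corank 2; j^3 = v*(u + v)^2 has shape L^2 M (L != M), so D-series; mu = 9 gives D_9.

D_9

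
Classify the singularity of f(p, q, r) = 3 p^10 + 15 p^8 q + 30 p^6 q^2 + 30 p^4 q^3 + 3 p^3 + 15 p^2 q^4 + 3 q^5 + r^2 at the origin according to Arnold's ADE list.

E8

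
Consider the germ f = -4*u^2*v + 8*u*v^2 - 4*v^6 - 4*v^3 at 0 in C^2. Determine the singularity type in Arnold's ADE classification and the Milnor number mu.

Type D_{7}, Milnor number mu = 7.

The Hessian of f at 0 is [[0, 0], [0, 0]] with rank 0, so corank 2. A Groebner basis of the Jacobian ideal J(f) in C{u,v} is {u^2/6 + v^5 - v^2/6, u^3 - v^3, u*v - v^2}; counting standard monomials gives mu = 7. Corank 2; j^3 = -4*v*(u - v)^2 has shape L^2 M (L != M), so D-series; mu = 7 gives D_7.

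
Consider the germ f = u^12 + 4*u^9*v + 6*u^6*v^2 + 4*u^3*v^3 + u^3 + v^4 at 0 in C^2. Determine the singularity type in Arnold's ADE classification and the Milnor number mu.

Type E_{6}, Milnor number mu = 6.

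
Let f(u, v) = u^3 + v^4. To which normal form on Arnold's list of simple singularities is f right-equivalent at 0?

E_{6}

The Hessian of f at 0 is [[0, 0], [0, 0]] with rank 0, so corank 2. A Groebner basis of the Jacobian ideal J(f) in C{u,v} is {v^3, u^2}; counting standard monomials gives mu = 6. Corank 2; j^3 = u^3 is a perfect cube, so E-series; the 4-jet and mu = 6 give E_6.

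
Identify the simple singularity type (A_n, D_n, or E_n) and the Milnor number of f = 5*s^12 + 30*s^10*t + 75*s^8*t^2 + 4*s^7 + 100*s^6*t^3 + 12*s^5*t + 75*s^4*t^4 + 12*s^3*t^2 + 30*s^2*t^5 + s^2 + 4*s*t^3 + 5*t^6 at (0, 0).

Type A5, Milnor number mu = 5.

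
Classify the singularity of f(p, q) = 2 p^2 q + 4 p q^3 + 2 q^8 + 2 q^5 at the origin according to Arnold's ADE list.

D_{9}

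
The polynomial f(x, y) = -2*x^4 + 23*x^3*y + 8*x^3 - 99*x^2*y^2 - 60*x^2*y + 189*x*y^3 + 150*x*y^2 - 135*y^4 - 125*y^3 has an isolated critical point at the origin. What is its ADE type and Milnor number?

Type E_7, Milnor number mu = 7.

The Hessian of f at 0 is [[0, 0], [0, 0]] with rank 0, so corank 2. A Groebner basis of the Jacobian ideal J(f) in C{x,y} is {768*x^2 - 3840*x*y + y^4 + 8*y^3 + 4800*y^2, x^3 - 660*x^2 + 3300*x*y - 45*y^3/2 - 4125*y^2, x^2*y - 168*x^2 + 840*x*y - 8*y^3 - 1050*y^2, -32*x^2 + x*y^2 + 160*x*y - 17*y^3/6 - 200*y^2}; counting standard monomials gives mu = 7. Corank 2; j^3 = (2*x - 5*y)^3 is a perfect cube, so E-series; the 4-jet and mu = 7 give E_7.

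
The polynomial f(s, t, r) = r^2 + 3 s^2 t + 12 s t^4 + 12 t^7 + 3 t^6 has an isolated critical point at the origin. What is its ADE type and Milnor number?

Type D_7, Milnor number mu = 7.

The Hessian of f at 0 has rank 1. Corank 2; j^3 = 3*s^2*t has shape L^2 M (L != M), so D-series; mu = 7 gives D_7.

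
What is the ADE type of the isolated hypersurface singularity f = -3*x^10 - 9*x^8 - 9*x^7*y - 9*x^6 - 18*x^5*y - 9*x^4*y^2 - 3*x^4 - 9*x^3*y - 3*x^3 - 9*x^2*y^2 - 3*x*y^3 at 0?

E_{7}

The Hessian of f at 0 has rank 0. Corank 2; j^3 = -3*x^3 is a perfect cube, so E-series; the 4-jet and mu = 7 give E_7.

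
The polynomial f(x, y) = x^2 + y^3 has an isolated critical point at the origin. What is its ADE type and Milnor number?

Type A_2, Milnor number mu = 2.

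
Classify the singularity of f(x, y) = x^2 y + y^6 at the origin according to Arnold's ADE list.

The Hessian of f at 0 has rank 0. Corank 2; j^3 = x^2*y has shape L^2 M (L != M), so D-series; mu = 7 gives D_7.

D_{7}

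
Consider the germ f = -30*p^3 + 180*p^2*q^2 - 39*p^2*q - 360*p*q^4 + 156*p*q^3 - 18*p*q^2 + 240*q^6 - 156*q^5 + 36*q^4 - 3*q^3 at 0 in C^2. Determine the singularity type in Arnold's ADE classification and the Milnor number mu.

The Hessian of f at 0 is [[0, 0], [0, 0]] with rank 0, so corank 2. A Groebner basis of the Jacobian ideal J(f) in C{p,q} is {q^3, p^2 - 3*q^2/11, p*q + 6*q^2/11}; counting standard monomials gives mu = 4. Corank 2; j^3 = -3*(2*p + q)*(5*p^2 + 4*p*q + q^2) splits into three distinct lines over C (the quadratic factor has nonzero discriminant), so D_4.

Type D_{4}, Milnor number mu = 4.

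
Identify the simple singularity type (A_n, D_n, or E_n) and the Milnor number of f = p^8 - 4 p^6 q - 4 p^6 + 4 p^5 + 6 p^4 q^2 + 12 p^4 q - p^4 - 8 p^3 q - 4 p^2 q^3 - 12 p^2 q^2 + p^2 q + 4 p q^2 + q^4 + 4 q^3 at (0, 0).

Type D_5, Milnor number mu = 5.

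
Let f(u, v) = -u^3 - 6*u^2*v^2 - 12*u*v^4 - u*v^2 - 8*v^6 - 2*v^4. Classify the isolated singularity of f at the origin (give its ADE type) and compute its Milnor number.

Type D4, Milnor number mu = 4.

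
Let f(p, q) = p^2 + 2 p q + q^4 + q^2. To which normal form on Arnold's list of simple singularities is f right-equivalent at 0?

The Hessian of f at 0 has rank 1. Corank 1: A-series; mu = 3 gives A_3.

A3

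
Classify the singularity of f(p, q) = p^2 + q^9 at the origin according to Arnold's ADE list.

A_8

The Hessian of f at 0 has rank 1. Corank 1: A-series; mu = 8 gives A_8.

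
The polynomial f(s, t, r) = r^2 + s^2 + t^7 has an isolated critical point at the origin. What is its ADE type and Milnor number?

The Hessian of f at 0 has rank 2. Corank 1: A-series; mu = 6 gives A_6.

Type A_{6}, Milnor number mu = 6.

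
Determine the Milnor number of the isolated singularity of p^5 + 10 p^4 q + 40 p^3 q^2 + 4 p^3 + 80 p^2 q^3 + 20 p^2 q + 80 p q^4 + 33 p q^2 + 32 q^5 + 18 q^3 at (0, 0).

6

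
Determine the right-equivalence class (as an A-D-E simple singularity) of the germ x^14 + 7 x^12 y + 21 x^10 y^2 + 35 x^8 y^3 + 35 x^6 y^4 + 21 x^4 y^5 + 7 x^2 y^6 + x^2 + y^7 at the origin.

The Hessian of f at 0 is [[2, 0], [0, 0]] with rank 1, so corank 1. A Groebner basis of the Jacobian ideal J(f) in C{x,y} is {y^6, x}; counting standard monomials gives mu = 6. Corank 1: A-series; mu = 6 gives A_6.

A_6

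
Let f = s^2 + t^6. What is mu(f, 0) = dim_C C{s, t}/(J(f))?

5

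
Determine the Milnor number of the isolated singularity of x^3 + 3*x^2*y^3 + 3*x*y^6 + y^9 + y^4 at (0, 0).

The Hessian of f at 0 has rank 0. Corank 2; j^3 = x^3 is a perfect cube, so E-series; the 4-jet and mu = 6 give E_6.

6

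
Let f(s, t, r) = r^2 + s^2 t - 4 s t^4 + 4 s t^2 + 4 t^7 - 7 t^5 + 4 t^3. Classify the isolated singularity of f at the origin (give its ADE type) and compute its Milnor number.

The Hessian of f at 0 has rank 1. Corank 2; j^3 = t*(s + 2*t)^2 has shape L^2 M (L != M), so D-series; mu = 6 gives D_6.

Type D_6, Milnor number mu = 6.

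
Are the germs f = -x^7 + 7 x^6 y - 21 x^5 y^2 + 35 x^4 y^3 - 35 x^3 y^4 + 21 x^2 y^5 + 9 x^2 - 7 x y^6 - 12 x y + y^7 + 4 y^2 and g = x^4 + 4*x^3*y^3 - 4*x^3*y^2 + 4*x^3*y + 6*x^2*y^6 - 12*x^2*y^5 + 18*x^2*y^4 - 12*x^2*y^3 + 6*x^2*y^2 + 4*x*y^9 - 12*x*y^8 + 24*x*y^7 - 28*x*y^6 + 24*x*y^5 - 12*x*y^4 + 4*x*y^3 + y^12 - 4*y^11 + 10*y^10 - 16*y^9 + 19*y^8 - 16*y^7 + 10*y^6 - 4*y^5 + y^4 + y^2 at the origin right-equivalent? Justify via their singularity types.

The Hessian of f at 0 has rank 1. Corank 1: A-series; mu = 6 gives A_6. The Hessian of g at 0 has rank 1. Corank 1: A-series; mu = 3 gives A_3. f is A_6 but g is A_3, hence not right-equivalent.

No.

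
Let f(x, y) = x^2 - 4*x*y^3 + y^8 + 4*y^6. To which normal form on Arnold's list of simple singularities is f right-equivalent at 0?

A_{7}

The Hessian of f at 0 has rank 1. Corank 1: A-series; mu = 7 gives A_7.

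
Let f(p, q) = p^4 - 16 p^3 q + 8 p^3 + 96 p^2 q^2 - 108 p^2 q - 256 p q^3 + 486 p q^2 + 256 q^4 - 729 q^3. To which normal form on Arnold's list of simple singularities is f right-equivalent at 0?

E6

The Hessian of f at 0 is [[0, 0], [0, 0]] with rank 0, so corank 2. A Groebner basis of the Jacobian ideal J(f) in C{p,q} is {q^4, p*q^2 - 13*q^3/3, p^2 - 9*p*q + 81*q^2/4}; counting standard monomials gives mu = 6. Corank 2; j^3 = (2*p - 9*q)^3 is a perfect cube, so E-series; the 4-jet and mu = 6 give E_6.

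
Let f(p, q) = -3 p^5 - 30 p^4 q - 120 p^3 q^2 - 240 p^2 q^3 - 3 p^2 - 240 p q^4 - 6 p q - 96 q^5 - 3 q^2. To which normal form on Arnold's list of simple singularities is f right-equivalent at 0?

The Hessian of f at 0 has rank 1. Corank 1: A-series; mu = 4 gives A_4.

A4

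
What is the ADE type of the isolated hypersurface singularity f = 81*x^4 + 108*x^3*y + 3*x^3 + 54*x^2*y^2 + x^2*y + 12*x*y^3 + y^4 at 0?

The Hessian of f at 0 has rank 0. Corank 2; j^3 = x^2*(3*x + y) has shape L^2 M (L != M), so D-series; mu = 5 gives D_5.

D5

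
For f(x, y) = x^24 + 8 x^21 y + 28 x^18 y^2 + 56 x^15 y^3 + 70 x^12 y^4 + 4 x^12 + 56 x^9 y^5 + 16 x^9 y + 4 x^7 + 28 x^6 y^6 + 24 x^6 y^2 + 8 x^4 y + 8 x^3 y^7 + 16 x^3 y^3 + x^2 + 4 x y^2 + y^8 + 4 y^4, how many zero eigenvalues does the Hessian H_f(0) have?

Hessian at 0 has rank 1.

1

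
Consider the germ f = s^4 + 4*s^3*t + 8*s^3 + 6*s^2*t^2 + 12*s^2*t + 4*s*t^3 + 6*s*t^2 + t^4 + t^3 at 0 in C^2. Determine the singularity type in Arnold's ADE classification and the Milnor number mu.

The Hessian of f at 0 has rank 0. Corank 2; j^3 = (2*s + t)^3 is a perfect cube, so E-series; the 4-jet and mu = 6 give E_6.

Type E6, Milnor number mu = 6.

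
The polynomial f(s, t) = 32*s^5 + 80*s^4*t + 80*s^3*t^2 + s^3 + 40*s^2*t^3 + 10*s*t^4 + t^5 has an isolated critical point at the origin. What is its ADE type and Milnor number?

Type E_{8}, Milnor number mu = 8.

The Hessian of f at 0 has rank 0. Corank 2; j^3 = s^3 is a perfect cube, so E-series; the 5-jet and mu = 8 give E_8.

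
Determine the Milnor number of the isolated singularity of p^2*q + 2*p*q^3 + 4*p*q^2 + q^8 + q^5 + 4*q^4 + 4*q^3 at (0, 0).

9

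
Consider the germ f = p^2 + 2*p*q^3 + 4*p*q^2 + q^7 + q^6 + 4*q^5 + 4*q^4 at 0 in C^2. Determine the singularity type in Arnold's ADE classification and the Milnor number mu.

Type A_6, Milnor number mu = 6.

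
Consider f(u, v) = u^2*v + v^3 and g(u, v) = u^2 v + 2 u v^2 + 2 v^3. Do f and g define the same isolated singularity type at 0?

The Hessian of f at 0 is [[0, 0], [0, 0]] with rank 0, so corank 2. A Groebner basis of the Jacobian ideal J(f) in C{u,v} is {v^3, u^2 + 3*v^2, u*v}; counting standard monomials gives mu = 4. Corank 2; j^3 = v*(u^2 + v^2) splits into three distinct lines over C (the quadratic factor has nonzero discriminant), so D_4. The Hessian of g at 0 is [[0, 0], [0, 0]] with rank 0, so corank 2. A Groebner basis of the Jacobian ideal J(g) in C{u,v} is {v^3, u^2 + 2*v^2, u*v + v^2}; counting standard monomials gives mu = 4. Corank 2; j^3 = v*(u^2 + 2*u*v + 2*v^2) splits into three distinct lines over C (the quadratic factor has nonzero discriminant), so D_4. Both have type D_4, hence right-equivalent.

Yes.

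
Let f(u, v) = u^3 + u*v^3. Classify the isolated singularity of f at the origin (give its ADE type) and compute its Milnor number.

Type E7, Milnor number mu = 7.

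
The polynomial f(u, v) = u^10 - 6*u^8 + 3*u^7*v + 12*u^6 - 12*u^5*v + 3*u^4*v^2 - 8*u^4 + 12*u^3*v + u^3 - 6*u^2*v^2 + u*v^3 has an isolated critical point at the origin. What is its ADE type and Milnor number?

The Hessian of f at 0 is [[0, 0], [0, 0]] with rank 0, so corank 2. A Groebner basis of the Jacobian ideal J(f) in C{u,v} is {3*u^2/4 + v^4 + v^3/4, u^3, u^2*v - u^2/4 - v^3/12, -u^2 + u*v^2 - v^3/3}; counting standard monomials gives mu = 7. Corank 2; j^3 = u^3 is a perfect cube, so E-series; the 4-jet and mu = 7 give E_7.

Type E_7, Milnor number mu = 7.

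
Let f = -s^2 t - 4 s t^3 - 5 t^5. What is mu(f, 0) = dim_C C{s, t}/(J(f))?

6

The Hessian of f at 0 has rank 0. Corank 2; j^3 = -s^2*t has shape L^2 M (L != M), so D-series; mu = 6 gives D_6.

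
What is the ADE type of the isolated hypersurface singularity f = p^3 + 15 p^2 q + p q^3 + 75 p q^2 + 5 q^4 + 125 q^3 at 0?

E7

The Hessian of f at 0 has rank 0. Corank 2; j^3 = (p + 5*q)^3 is a perfect cube, so E-series; the 4-jet and mu = 7 give E_7.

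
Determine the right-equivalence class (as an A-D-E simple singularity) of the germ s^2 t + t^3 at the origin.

The Hessian of f at 0 has rank 0. Corank 2; j^3 = t*(s^2 + t^2) splits into three distinct lines over C (the quadratic factor has nonzero discriminant), so D_4.

D4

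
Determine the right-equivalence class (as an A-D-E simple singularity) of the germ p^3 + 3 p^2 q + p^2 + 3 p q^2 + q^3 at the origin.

The Hessian of f at 0 has rank 1. Corank 1: A-series; mu = 2 gives A_2.

A2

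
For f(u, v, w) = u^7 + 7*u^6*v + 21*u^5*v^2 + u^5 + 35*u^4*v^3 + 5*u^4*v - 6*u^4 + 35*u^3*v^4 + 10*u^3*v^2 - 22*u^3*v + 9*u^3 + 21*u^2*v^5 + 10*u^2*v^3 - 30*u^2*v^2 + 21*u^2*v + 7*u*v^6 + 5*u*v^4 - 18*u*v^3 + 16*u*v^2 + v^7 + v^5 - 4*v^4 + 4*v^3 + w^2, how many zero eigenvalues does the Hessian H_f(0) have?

2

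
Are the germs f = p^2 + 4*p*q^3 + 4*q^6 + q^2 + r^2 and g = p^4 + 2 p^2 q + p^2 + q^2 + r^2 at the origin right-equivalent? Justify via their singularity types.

Yes.

The Hessian of f at 0 has rank 3. Corank 0: nondegenerate Morse point, so A_1. The Hessian of g at 0 has rank 3. Corank 0: nondegenerate Morse point, so A_1. Both have type A_1, hence right-equivalent.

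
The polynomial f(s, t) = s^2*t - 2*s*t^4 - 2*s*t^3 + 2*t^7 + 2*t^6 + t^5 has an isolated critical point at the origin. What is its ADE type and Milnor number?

The Hessian of f at 0 is [[0, 0], [0, 0]] with rank 0, so corank 2. A Groebner basis of the Jacobian ideal J(f) in C{s,t} is {s^2/6 + s*t^3 - 4*s*t^2/3 + 7*s*t/6 - 7*t^3/6, -s*t + t^4 + t^3, s^3 + s^2/6 - s*t^2/3 + s*t/6 - t^3/6, s^2*t + s^2/3 - 5*s*t^2/3 + 4*s*t/3 - 4*t^3/3}; counting standard monomials gives mu = 8. Corank 2; j^3 = s^2*t has shape L^2 M (L != M), so D-series; mu = 8 gives D_8.

Type D8, Milnor number mu = 8.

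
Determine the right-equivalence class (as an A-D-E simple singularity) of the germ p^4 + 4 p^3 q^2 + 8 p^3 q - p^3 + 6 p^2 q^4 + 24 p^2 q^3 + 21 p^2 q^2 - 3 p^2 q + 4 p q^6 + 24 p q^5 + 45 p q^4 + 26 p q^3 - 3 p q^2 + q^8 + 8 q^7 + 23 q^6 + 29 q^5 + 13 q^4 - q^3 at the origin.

The Hessian of f at 0 has rank 0. Corank 2; j^3 = -(p + q)^3 is a perfect cube, so E-series; the 4-jet and mu = 6 give E_6.

E_6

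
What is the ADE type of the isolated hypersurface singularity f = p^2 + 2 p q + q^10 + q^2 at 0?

A_9

The Hessian of f at 0 has rank 1. Corank 1: A-series; mu = 9 gives A_9.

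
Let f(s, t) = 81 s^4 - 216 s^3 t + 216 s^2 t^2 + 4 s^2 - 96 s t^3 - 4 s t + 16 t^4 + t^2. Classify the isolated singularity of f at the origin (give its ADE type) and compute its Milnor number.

Type A3, Milnor number mu = 3.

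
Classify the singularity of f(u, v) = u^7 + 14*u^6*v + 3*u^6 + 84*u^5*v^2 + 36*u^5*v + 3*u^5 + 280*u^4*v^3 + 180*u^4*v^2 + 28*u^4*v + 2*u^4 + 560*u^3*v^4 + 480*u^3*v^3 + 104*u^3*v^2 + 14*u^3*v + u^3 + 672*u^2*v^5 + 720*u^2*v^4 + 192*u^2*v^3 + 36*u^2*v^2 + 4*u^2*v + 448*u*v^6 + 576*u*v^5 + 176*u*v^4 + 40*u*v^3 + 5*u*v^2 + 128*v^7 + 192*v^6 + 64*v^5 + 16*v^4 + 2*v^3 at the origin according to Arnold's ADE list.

D_7

The Hessian of f at 0 is [[0, 0], [0, 0]] with rank 0, so corank 2. A Groebner basis of the Jacobian ideal J(f) in C{u,v} is {-3*u^2/7 - 10*u*v/7 + v^4 - 4*v^3/7 - v^2, u^3 + 9*u^2/7 + 30*u*v/7 + 19*v^3/7 + 3*v^2, u^2*v - 13*u^2/14 - 41*u*v/14 - 29*v^3/14 - 2*v^2, u^2/2 + u*v^2 + 3*u*v/2 + 3*v^3/2 + v^2}; counting standard monomials gives mu = 7. Corank 2; j^3 = (u + v)^2*(u + 2*v) has shape L^2 M (L != M), so D-series; mu = 7 gives D_7.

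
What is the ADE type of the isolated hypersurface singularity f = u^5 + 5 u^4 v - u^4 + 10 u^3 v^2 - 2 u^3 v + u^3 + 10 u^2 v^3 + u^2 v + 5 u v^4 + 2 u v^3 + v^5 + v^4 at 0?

D5

The Hessian of f at 0 is [[0, 0], [0, 0]] with rank 0, so corank 2. A Groebner basis of the Jacobian ideal J(f) in C{u,v} is {u*v^2, -u*v/5 + v^3, u^2 + 4*u*v/5}; counting standard monomials gives mu = 5. Corank 2; j^3 = u^2*(u + v) has shape L^2 M (L != M), so D-series; mu = 5 gives D_5.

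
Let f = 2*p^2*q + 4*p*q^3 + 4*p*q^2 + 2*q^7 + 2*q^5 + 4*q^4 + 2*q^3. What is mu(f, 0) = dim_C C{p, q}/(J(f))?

8

The Hessian of f at 0 has rank 0. Corank 2; j^3 = 2*q*(p + q)^2 has shape L^2 M (L != M), so D-series; mu = 8 gives D_8.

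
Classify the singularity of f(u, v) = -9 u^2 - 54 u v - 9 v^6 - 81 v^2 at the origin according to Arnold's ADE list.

A5

The Hessian of f at 0 has rank 1. Corank 1: A-series; mu = 5 gives A_5.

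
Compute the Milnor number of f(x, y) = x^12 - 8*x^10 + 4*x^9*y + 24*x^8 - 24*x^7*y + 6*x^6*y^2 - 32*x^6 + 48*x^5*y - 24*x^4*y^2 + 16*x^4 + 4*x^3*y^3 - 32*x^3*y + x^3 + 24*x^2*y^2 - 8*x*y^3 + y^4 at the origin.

6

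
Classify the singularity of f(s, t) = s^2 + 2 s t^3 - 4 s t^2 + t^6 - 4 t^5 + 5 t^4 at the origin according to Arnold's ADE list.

The Hessian of f at 0 is [[2, 0], [0, 0]] with rank 1, so corank 1. A Groebner basis of the Jacobian ideal J(f) in C{s,t} is {s^2, s*t, -s/2 + t^2}; counting standard monomials gives mu = 3. Corank 1: A-series; mu = 3 gives A_3.

A_3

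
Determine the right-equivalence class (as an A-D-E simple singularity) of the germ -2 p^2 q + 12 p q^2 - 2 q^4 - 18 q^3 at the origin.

The Hessian of f at 0 is [[0, 0], [0, 0]] with rank 0, so corank 2. A Groebner basis of the Jacobian ideal J(f) in C{p,q} is {p^3 + 27*p^2/4 - 243*q^2/4, p^2/4 + q^3 - 9*q^2/4, p*q - 3*q^2}; counting standard monomials gives mu = 5. Corank 2; j^3 = -2*q*(p - 3*q)^2 has shape L^2 M (L != M), so D-series; mu = 5 gives D_5.

D_{5}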